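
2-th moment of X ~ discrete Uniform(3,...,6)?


E[X^2] = (1/4) * sum(x^2 for x=3..6)
= 86/4 = 43/2

43/2


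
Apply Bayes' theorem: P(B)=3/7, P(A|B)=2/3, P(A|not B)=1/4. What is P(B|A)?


P(A) = P(A|B)P(B) + P(A|B')P(B') = 2/3*3/7 + 1/4*4/7 = 3/7
P(B|A) = P(A|B)P(B)/P(A) = (2/7)/(3/7) = 2/3

2/3


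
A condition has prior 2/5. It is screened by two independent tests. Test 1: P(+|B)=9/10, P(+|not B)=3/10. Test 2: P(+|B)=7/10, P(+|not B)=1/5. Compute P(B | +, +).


After test 1: P(+) = 9/10*2/5 + 3/10*3/5 = 27/50
P(B|+) = (9/25)/(27/50) = 2/3
After test 2 (use post1 as new prior): P(+) = 7/10*2/3 + 1/5*1/3 = 8/15
P(B|+,+) = (7/15)/(8/15) = 7/8

7/8


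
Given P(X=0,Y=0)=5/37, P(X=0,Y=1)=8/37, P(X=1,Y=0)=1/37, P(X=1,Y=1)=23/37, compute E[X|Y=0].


P(Y=0) = 6/37
E[X|Y=0] = (0*5 + 1*1)/6 = 1/6

1/6


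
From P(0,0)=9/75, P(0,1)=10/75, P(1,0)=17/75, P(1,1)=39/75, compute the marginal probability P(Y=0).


P(Y=0) = P(0,0)+P(1,0) = 9/75 + 17/75 = 26/75

26/75


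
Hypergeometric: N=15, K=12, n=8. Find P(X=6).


P(X=6) = C(12,6)*C(3,2) / C(15,8)
= 924*3 / 6435
= 2772/6435 = 28/65

28/65


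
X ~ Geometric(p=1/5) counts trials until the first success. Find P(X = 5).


P(X=5) = (1-p)^4 * p = (4/5)^4 * 1/5
= 256/625 * 1/5 = 256/3125

256/3125


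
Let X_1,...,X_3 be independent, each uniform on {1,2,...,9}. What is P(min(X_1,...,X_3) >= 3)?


P(min >= 3) = P(all X_i >= 3) = (P(X_1 >= 3))^3
= (7/9)^3 = 343/729

343/729


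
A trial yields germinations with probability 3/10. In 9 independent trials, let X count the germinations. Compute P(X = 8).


P(X=8) = C(9,8) * p^8 * (1-p)^1
= 9 * 6561/100000000 * 7/10
= 413343/1000000000

413343/1000000000


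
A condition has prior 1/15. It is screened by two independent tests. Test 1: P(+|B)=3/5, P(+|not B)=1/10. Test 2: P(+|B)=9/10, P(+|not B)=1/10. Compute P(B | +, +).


After test 1: P(+) = 3/5*1/15 + 1/10*14/15 = 2/15
P(B|+) = (1/25)/(2/15) = 3/10
After test 2 (use post1 as new prior): P(+) = 9/10*3/10 + 1/10*7/10 = 17/50
P(B|+,+) = (27/100)/(17/50) = 27/34

27/34


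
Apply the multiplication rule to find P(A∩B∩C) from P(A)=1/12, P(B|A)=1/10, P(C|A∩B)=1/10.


P(A∩B∩C) = P(A) * P(B|A) * P(C|A∩B)
= 1/12 * 1/10 * 1/10
= 1/120 * 1/10 = 1/1200

1/1200


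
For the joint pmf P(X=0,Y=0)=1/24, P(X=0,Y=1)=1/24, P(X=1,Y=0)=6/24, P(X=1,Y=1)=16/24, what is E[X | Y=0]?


P(Y=0) = 7/24
E[X|Y=0] = (0*1 + 1*6)/7 = 6/7

6/7


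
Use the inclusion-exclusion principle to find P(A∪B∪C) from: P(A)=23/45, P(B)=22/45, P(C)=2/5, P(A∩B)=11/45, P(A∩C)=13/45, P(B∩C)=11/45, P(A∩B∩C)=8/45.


P(A∪B∪C) = P(A)+P(B)+P(C) - P(AB)-P(AC)-P(BC) + P(ABC)
= 23/45+22/45+2/5 - 11/45-13/45-11/45 + 8/45
= 4/5

4/5


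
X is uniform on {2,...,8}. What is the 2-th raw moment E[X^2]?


E[X^2] = (1/7) * sum(x^2 for x=2..8)
= 203/7 = 29

29


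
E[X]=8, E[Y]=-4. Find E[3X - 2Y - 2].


E[3X - 2Y - 2] = 3*E[X] - 2*E[Y] - 2
= (3)*(8) + (-2)*(-4) + (-2)
= 24 + 8 - 2 = 30

30


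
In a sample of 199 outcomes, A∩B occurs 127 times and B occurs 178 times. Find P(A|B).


P(A|B) = P(A∩B)/P(B) = (127/199)/(178/199) = 127/178

127/178


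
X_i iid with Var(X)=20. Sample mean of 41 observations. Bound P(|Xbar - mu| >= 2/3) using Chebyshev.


Var(Xbar) = Var(X)/n = 20/41
Chebyshev: P(|Xbar-mu| >= 2/3) <= Var(Xbar)/(2/3)^2 = (20/41)/(4/9) = 45/41
Bound exceeds 1, so trivial bound: 1

1


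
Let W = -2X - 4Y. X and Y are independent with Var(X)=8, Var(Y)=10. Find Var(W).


Independence => Cov(X,Y)=0
Var(-2X - 4Y) = (-2)^2*Var(X) + (-4)^2*Var(Y)
= 4*8 + 16*10 = 192

192


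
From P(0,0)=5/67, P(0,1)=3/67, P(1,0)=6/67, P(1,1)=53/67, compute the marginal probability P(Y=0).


P(Y=0) = P(0,0)+P(1,0) = 5/67 + 6/67 = 11/67

11/67


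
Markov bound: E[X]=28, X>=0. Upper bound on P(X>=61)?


Markov: P(X >= a) <= E[X]/a
P(X >= 61) <= 28/61

28/61


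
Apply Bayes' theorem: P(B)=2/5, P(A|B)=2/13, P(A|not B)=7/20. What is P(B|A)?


P(A) = P(A|B)P(B) + P(A|B')P(B') = 2/13*2/5 + 7/20*3/5 = 353/1300
P(B|A) = P(A|B)P(B)/P(A) = (4/65)/(353/1300) = 80/353

80/353


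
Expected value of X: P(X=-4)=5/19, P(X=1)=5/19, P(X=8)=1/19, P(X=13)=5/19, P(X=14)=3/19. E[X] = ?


E[X] = sum(x * P(x))
= -4*5/19 + 1*5/19 + 8*1/19 + 13*5/19 + 14*3/19
= 100/19

100/19


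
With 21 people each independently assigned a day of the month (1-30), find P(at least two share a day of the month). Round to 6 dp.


P(all different) = prod((30-i)/30 for i=0..20) = 0.000070
P(at least one match) = 1 - 0.000070 = 0.999930

0.999930


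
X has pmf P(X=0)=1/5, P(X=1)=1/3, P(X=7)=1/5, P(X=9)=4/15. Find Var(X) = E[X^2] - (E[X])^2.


E[X] = 62/15, E[X^2] = 476/15
Var(X) = E[X^2] - (E[X])^2 = 476/15 - (62/15)^2 = 3296/225

3296/225


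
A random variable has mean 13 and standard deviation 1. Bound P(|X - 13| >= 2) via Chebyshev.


k = 2/1 = 2
Chebyshev: P(|X-mu| >= k*sigma) <= 1/k^2 = 1/2^2 = 1/4

1/4


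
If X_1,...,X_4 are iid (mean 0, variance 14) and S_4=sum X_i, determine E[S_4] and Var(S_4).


E[S_n] = n*mu = 4*0 = 0
Var(S_n) = n*sigma^2 = 4*14 = 56

E[S_4]=0, Var(S_4)=56


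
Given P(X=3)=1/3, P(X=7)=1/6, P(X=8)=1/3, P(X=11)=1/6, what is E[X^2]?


E[X^2] = sum(g(x)*P(x))
= 9*1/3 + 49*1/6 + 64*1/3 + 121*1/6
= 158/3

158/3


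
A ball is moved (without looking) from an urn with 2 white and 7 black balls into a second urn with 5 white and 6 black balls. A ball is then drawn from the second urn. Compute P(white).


P(transfer white) = 2/9; P(transfer black) = 7/9
If white transferred: Urn II has 6 white of 12, so P(white|white moved) = 1/2
If black transferred: Urn II has 5 white of 12, so P(white|black moved) = 5/12
By total probability: P(white) = 2/9*1/2 + 7/9*5/12 = 47/108

47/108


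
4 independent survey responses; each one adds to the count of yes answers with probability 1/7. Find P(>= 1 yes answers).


P(at least one) = 1 - P(none)
P(none) = (1 - 1/7)^4 = (6/7)^4 = 1296/2401
P(at least one) = 1 - 1296/2401 = 1105/2401

1105/2401


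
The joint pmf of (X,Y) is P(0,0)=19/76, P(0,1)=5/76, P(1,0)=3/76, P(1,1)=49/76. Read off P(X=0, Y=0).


Read from table: P(X=0, Y=0) = 19/76 = 1/4

1/4


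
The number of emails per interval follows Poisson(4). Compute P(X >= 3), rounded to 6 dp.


P(X>=3) = 1 - P(X<=2) = 1 - (e^(-4)*4^0/0! + e^(-4)*4^1/1! + e^(-4)*4^2/2!)
≈ 1 - (0.0183156389 + 0.0732625556 + 0.1465251111)
= 1 - 0.2381033056 = 0.7618966944
≈ 0.761897

0.761897


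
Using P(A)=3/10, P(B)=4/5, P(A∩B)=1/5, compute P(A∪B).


P(A∪B) = P(A) + P(B) - P(A∩B)
= 3/10 + 4/5 - 1/5 = 9/10

9/10


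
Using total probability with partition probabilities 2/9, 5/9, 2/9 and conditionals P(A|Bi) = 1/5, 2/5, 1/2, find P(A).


P(A) = P(A|B1)P(B1) + P(A|B2)P(B2) + P(A|B3)P(B3)
= 1/5*2/9 + 2/5*5/9 + 1/2*2/9
= 2/45 + 2/9 + 1/9 = 17/45

17/45


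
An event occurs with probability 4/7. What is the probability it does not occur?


P(A') = 1 - P(A) = 1 - 4/7 = 3/7

3/7


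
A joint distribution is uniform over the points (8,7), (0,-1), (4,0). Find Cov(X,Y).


E[X]=4, E[Y]=2, E[XY]=56/3
Cov(X,Y) = E[XY] - E[X]E[Y] = 56/3 - 4*2 = 32/3

32/3


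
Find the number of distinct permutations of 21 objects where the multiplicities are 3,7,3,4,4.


21! = 51090942171709440000
Denominator: 3!=6 * 7!=5040 * 3!=6 * 4!=24 * 4!=24
Coefficient = 51090942171709440000 / 104509440 = 488864376000

488864376000


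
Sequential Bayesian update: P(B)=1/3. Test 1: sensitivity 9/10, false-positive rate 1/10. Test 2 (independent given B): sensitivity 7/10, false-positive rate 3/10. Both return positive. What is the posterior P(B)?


After test 1: P(+) = 9/10*1/3 + 1/10*2/3 = 11/30
P(B|+) = (3/10)/(11/30) = 9/11
After test 2 (use post1 as new prior): P(+) = 7/10*9/11 + 3/10*2/11 = 69/110
P(B|+,+) = (63/110)/(69/110) = 21/23

21/23


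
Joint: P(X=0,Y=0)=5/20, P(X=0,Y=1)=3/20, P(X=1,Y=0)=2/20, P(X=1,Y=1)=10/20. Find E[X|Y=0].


P(Y=0) = 7/20
E[X|Y=0] = (0*5 + 1*2)/7 = 2/7

2/7


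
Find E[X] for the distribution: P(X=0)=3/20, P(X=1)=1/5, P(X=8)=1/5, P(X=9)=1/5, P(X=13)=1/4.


E[X] = sum(x * P(x))
= 0*3/20 + 1*1/5 + 8*1/5 + 9*1/5 + 13*1/4
= 137/20

137/20


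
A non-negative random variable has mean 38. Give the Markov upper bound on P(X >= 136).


Markov: P(X >= a) <= E[X]/a
P(X >= 136) <= 38/136 = 19/68

19/68


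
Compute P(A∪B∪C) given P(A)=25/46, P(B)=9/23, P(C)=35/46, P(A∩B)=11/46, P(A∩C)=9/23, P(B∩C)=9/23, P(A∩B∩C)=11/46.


P(A∪B∪C) = P(A)+P(B)+P(C) - P(AB)-P(AC)-P(BC) + P(ABC)
= 25/46+9/23+35/46 - 11/46-9/23-9/23 + 11/46
= 21/23

21/23


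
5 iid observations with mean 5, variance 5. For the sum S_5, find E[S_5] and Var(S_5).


E[S_n] = n*mu = 5*5 = 25
Var(S_n) = n*sigma^2 = 5*5 = 25

E[S_5]=25, Var(S_5)=25


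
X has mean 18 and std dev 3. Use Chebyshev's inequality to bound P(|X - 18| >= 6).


k = 6/3 = 2
Chebyshev: P(|X-mu| >= k*sigma) <= 1/k^2 = 1/2^2 = 1/4

1/4


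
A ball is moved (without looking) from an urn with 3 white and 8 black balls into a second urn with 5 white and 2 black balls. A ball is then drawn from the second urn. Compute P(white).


P(transfer white) = 3/11; P(transfer black) = 8/11
If white transferred: Urn II has 6 white of 8, so P(white|white moved) = 3/4
If black transferred: Urn II has 5 white of 8, so P(white|black moved) = 5/8
By total probability: P(white) = 3/11*3/4 + 8/11*5/8 = 29/44

29/44


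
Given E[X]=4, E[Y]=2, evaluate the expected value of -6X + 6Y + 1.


E[-6X + 6Y + 1] = -6*E[X] + 6*E[Y] + 1
= (-6)*(4) + (6)*(2) + (1)
= -24 + 12 + 1 = -11

-11


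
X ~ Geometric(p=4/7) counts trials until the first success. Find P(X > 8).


P(X > 8) = P(first 8 trials all fail) = (1-p)^8 = (3/7)^8 = 6561/5764801

6561/5764801


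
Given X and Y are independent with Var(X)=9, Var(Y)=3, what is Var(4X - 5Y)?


Independence => Cov(X,Y)=0
Var(4X - 5Y) = 4^2*Var(X) + (-5)^2*Var(Y)
= 16*9 + 25*3 = 219

219


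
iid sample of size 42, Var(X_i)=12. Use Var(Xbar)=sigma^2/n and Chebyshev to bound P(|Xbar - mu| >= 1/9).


Var(Xbar) = Var(X)/n = 12/42
Chebyshev: P(|Xbar-mu| >= 1/9) <= Var(Xbar)/(1/9)^2 = (2/7)/(1/81) = 162/7
Bound exceeds 1, so trivial bound: 1

1


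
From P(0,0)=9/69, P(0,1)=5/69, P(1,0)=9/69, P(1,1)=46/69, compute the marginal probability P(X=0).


P(X=0) = P(0,0)+P(0,1) = 9/69 + 5/69 = 14/69

14/69


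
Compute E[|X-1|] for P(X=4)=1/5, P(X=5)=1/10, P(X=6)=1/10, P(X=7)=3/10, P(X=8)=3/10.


E[|X-1|] = sum(g(x)*P(x))
= 3*1/5 + 4*1/10 + 5*1/10 + 6*3/10 + 7*3/10
= 27/5

27/5


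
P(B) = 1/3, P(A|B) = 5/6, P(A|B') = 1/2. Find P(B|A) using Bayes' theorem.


P(A) = P(A|B)P(B) + P(A|B')P(B') = 5/6*1/3 + 1/2*2/3 = 11/18
P(B|A) = P(A|B)P(B)/P(A) = (5/18)/(11/18) = 5/11

5/11


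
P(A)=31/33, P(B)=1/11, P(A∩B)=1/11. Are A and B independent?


P(A)*P(B) = 31/33*1/11 = 31/363
P(A∩B) = 1/11 != 31/363, so not independent

No, A and B are not independent


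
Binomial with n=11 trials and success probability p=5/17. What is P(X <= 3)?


P(X<=3) = P(X=0) + P(X=1) + P(X=2) + P(X=3)
= 743008370688/34271896307633 + 3405455032320/34271896307633 + 7094697984000/34271896307633 + 8868372480000/34271896307633
= 20111533867008/34271896307633

20111533867008/34271896307633


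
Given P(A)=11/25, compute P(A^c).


P(A') = 1 - P(A) = 1 - 11/25 = 14/25

14/25


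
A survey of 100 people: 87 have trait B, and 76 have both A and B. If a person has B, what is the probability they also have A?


P(A|B) = P(A∩B)/P(B) = (76/100)/(87/100) = 76/87

76/87


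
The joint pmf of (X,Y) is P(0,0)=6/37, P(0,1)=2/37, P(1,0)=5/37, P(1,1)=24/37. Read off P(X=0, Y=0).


Read from table: P(X=0, Y=0) = 6/37

6/37


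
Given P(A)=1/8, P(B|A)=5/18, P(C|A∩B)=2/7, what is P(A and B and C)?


P(A∩B∩C) = P(A) * P(B|A) * P(C|A∩B)
= 1/8 * 5/18 * 2/7
= 5/144 * 2/7 = 5/504

5/504


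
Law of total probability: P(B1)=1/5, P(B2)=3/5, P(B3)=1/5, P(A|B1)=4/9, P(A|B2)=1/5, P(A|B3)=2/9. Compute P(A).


P(A) = P(A|B1)P(B1) + P(A|B2)P(B2) + P(A|B3)P(B3)
= 4/9*1/5 + 1/5*3/5 + 2/9*1/5
= 4/45 + 3/25 + 2/45 = 19/75

19/75


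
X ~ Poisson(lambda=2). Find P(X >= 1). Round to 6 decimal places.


P(X>=1) = 1 - P(X<=0) = 1 - (e^(-2)*2^0/0!)
≈ 1 - 0.1353352832 = 0.8646647168
≈ 0.864665

0.864665


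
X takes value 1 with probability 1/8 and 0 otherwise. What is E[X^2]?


For Bernoulli: X in {0,1}
E[X^2] = 0^2*(1-1/8) + 1^2*1/8 = 1/8

1/8


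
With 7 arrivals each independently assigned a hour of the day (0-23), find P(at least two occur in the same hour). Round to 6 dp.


P(all different) = prod((24-i)/24 for i=0..6) = 0.380328
P(at least one match) = 1 - 0.380328 = 0.619672

0.619672


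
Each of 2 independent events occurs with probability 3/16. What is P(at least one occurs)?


P(at least one) = 1 - P(none)
P(none) = (1 - 3/16)^2 = (13/16)^2 = 169/256
P(at least one) = 1 - 169/256 = 87/256

87/256


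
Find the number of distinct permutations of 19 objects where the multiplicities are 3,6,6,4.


19! = 121645100408832000
Denominator: 3!=6 * 6!=720 * 6!=720 * 4!=24
Coefficient = 121645100408832000 / 74649600 = 1629547920

1629547920


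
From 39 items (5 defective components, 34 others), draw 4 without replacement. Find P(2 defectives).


P(X=2) = C(5,2)*C(34,2) / C(39,4)
= 10*561 / 82251
= 5610/82251 = 1870/27417

1870/27417


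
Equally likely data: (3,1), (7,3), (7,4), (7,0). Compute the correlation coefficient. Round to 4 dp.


Cov(X,Y) = 1.0000, Var(X) = 3.0000, Var(Y) = 2.5000
rho = Cov/(sqrt(VarX)*sqrt(VarY)) = 0.3651

0.3651


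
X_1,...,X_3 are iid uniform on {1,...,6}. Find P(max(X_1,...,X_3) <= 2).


P(max <= 2) = P(all X_i <= 2) = (P(X_1 <= 2))^3
= (2/6)^3 = (1/3)^3 = 1/27

1/27


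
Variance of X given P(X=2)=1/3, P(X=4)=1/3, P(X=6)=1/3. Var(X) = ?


E[X] = 4, E[X^2] = 56/3
Var(X) = E[X^2] - (E[X])^2 = 56/3 - (4)^2 = 8/3

8/3


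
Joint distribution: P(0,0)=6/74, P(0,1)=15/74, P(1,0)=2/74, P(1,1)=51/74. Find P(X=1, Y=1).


Read from table: P(X=1, Y=1) = 51/74

51/74


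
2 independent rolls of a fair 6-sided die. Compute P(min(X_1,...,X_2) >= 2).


P(min >= 2) = P(all X_i >= 2) = (P(X_1 >= 2))^2
= (5/6)^2 = 25/36

25/36


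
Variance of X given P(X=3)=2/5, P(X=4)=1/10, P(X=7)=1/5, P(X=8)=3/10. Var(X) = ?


E[X] = 27/5, E[X^2] = 171/5
Var(X) = E[X^2] - (E[X])^2 = 171/5 - (27/5)^2 = 126/25

126/25


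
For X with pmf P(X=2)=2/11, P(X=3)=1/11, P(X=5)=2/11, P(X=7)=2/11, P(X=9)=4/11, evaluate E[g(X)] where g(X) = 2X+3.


E[2X+3] = sum(g(x)*P(x))
= 7*2/11 + 9*1/11 + 13*2/11 + 17*2/11 + 21*4/11
= 167/11

167/11


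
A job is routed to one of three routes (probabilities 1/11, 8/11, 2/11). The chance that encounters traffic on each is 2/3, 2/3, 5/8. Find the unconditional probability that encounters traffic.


P(A) = P(A|B1)P(B1) + P(A|B2)P(B2) + P(A|B3)P(B3)
= 2/3*1/11 + 2/3*8/11 + 5/8*2/11
= 2/33 + 16/33 + 5/44 = 29/44

29/44


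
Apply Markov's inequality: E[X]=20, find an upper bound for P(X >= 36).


Markov: P(X >= a) <= E[X]/a
P(X >= 36) <= 20/36 = 5/9

5/9


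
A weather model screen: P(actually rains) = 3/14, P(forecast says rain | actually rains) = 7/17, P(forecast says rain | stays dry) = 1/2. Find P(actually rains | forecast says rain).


P(A) = P(A|B)P(B) + P(A|B')P(B') = 7/17*3/14 + 1/2*11/14 = 229/476
P(B|A) = P(A|B)P(B)/P(A) = (3/34)/(229/476) = 42/229

42/229


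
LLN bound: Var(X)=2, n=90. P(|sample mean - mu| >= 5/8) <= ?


Var(Xbar) = Var(X)/n = 2/90
Chebyshev: P(|Xbar-mu| >= 5/8) <= Var(Xbar)/(5/8)^2 = (1/45)/(25/64) = 64/1125

64/1125


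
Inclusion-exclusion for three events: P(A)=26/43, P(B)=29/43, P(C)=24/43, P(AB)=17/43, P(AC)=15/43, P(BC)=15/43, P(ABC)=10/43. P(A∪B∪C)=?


P(A∪B∪C) = P(A)+P(B)+P(C) - P(AB)-P(AC)-P(BC) + P(ABC)
= 26/43+29/43+24/43 - 17/43-15/43-15/43 + 10/43
= 42/43

42/43


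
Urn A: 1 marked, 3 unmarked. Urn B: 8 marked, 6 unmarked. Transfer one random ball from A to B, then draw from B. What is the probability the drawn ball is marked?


P(transfer marked) = 1/4; P(transfer unmarked) = 3/4
If marked transferred: Urn II has 9 marked of 15, so P(marked|marked moved) = 3/5
If unmarked transferred: Urn II has 8 marked of 15, so P(marked|unmarked moved) = 8/15
By total probability: P(marked) = 1/4*3/5 + 3/4*8/15 = 11/20

11/20


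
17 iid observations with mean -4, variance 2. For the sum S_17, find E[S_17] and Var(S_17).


E[S_n] = n*mu = 17*-4 = -68
Var(S_n) = n*sigma^2 = 17*2 = 34

E[S_17]=-68, Var(S_17)=34


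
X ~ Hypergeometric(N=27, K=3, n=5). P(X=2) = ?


P(X=2) = C(3,2)*C(24,3) / C(27,5)
= 3*2024 / 80730
= 6072/80730 = 44/585

44/585


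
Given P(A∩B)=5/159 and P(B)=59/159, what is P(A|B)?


P(A|B) = P(A∩B)/P(B) = (5/159)/(59/159) = 5/59

5/59


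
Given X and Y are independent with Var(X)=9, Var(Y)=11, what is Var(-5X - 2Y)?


Independence => Cov(X,Y)=0
Var(-5X - 2Y) = (-5)^2*Var(X) + (-2)^2*Var(Y)
= 25*9 + 4*11 = 269

269


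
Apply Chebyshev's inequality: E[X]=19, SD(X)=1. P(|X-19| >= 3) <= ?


k = 3/1 = 3
Chebyshev: P(|X-mu| >= k*sigma) <= 1/k^2 = 1/3^2 = 1/9

1/9


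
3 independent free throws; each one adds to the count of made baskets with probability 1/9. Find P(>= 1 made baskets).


P(at least one) = 1 - P(none)
P(none) = (1 - 1/9)^3 = (8/9)^3 = 512/729
P(at least one) = 1 - 512/729 = 217/729

217/729


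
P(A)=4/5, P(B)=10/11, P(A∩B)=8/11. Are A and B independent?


P(A)*P(B) = 4/5*10/11 = 8/11
P(A∩B) = 8/11, which equals P(A)P(B), so independent

Yes, A and B are independent


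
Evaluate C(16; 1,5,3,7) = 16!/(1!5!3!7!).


16! = 20922789888000
Denominator: 1!=1 * 5!=120 * 3!=6 * 7!=5040
Coefficient = 20922789888000 / 3628800 = 5765760

5765760


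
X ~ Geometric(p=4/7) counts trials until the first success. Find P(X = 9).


P(X=9) = (1-p)^8 * p = (3/7)^8 * 4/7
= 6561/5764801 * 4/7 = 26244/40353607

26244/40353607


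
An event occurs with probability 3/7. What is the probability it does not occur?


P(A') = 1 - P(A) = 1 - 3/7 = 4/7

4/7


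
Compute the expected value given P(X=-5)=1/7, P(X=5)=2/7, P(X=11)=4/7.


E[X] = sum(x * P(x))
= -5*1/7 + 5*2/7 + 11*4/7
= 7

7


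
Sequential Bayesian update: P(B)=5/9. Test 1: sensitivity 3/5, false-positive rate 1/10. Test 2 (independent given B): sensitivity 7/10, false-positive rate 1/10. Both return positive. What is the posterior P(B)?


After test 1: P(+) = 3/5*5/9 + 1/10*4/9 = 17/45
P(B|+) = (1/3)/(17/45) = 15/17
After test 2 (use post1 as new prior): P(+) = 7/10*15/17 + 1/10*2/17 = 107/170
P(B|+,+) = (21/34)/(107/170) = 105/107

105/107


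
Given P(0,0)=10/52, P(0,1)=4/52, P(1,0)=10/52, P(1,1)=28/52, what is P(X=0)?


P(X=0) = P(0,0)+P(0,1) = 10/52 + 4/52 = 14/52 = 7/26

7/26


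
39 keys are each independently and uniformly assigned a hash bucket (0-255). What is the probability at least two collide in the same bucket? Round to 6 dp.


P(all different) = prod((256-i)/256 for i=0..38) = 0.047281
P(at least one match) = 1 - 0.047281 = 0.952719

0.952719


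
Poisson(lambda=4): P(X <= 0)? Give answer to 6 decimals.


P(X<=0) = e^(-4)*4^0/0!
≈ 0.0183156389
≈ 0.018316

0.018316


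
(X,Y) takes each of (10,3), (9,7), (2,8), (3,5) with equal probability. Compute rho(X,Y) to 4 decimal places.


Cov(X,Y) = -3.5000, Var(X) = 12.5000, Var(Y) = 3.6875
rho = Cov/(sqrt(VarX)*sqrt(VarY)) = -0.5155

-0.5155


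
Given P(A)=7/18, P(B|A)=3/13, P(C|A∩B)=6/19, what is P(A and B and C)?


P(A∩B∩C) = P(A) * P(B|A) * P(C|A∩B)
= 7/18 * 3/13 * 6/19
= 7/78 * 6/19 = 7/247

7/247


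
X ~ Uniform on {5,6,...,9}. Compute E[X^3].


E[X^3] = (1/5) * sum(x^3 for x=5..9)
= 1925/5 = 385

385


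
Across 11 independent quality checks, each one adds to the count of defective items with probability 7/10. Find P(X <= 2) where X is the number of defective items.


P(X<=2) = P(X=0) + P(X=1) + P(X=2)
= 177147/100000000000 + 4546773/100000000000 + 10609137/20000000000
= 11553921/20000000000

11553921/20000000000


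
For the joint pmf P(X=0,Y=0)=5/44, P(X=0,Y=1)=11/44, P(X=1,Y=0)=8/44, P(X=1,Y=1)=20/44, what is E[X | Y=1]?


P(Y=1) = 31/44
E[X|Y=1] = (0*11 + 1*20)/31 = 20/31

20/31


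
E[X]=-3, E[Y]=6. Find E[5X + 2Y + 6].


E[5X + 2Y + 6] = 5*E[X] + 2*E[Y] + 6
= (5)*(-3) + (2)*(6) + (6)
= -15 + 12 + 6 = 3

3


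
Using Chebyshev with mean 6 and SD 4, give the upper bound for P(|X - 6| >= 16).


k = 16/4 = 4
Chebyshev: P(|X-mu| >= k*sigma) <= 1/k^2 = 1/4^2 = 1/16

1/16


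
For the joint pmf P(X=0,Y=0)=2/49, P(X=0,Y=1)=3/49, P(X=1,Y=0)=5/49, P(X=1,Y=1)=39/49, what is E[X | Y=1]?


P(Y=1) = 42/49
E[X|Y=1] = (0*3 + 1*39)/42 = 39/42 = 13/14

13/14


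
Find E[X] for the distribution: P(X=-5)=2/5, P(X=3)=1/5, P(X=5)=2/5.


E[X] = sum(x * P(x))
= -5*2/5 + 3*1/5 + 5*2/5
= 3/5

3/5


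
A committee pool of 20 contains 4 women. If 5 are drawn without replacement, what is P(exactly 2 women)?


P(X=2) = C(4,2)*C(16,3) / C(20,5)
= 6*560 / 15504
= 3360/15504 = 70/323

70/323


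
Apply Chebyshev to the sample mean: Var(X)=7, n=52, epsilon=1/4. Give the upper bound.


Var(Xbar) = Var(X)/n = 7/52
Chebyshev: P(|Xbar-mu| >= 1/4) <= Var(Xbar)/(1/4)^2 = (7/52)/(1/16) = 28/13
Bound exceeds 1, so trivial bound: 1

1


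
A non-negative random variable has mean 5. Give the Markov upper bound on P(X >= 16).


Markov: P(X >= a) <= E[X]/a
P(X >= 16) <= 5/16

5/16


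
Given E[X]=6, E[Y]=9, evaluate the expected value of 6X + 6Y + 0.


E[6X + 6Y + 0] = 6*E[X] + 6*E[Y] + 0
= (6)*(6) + (6)*(9) + (0)
= 36 + 54 + 0 = 90

90


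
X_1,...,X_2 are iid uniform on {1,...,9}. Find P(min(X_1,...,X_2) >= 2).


P(min >= 2) = P(all X_i >= 2) = (P(X_1 >= 2))^2
= (8/9)^2 = 64/81

64/81


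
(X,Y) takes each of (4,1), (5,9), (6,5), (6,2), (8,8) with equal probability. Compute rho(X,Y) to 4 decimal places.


Cov(X,Y) = 2.0000, Var(X) = 1.7600, Var(Y) = 10.0000
rho = Cov/(sqrt(VarX)*sqrt(VarY)) = 0.4767

0.4767


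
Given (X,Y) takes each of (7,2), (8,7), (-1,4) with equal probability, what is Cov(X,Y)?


E[X]=14/3, E[Y]=13/3, E[XY]=22
Cov(X,Y) = E[XY] - E[X]E[Y] = 22 - 14/3*13/3 = 16/9

16/9


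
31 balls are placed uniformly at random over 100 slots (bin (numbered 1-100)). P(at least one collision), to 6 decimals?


P(all different) = prod((100-i)/100 for i=0..30) = 0.005454
P(at least one match) = 1 - 0.005454 = 0.994546

0.994546


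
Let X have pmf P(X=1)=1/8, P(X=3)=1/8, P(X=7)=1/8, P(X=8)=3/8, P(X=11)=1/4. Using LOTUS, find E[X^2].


E[X^2] = sum(g(x)*P(x))
= 1*1/8 + 9*1/8 + 49*1/8 + 64*3/8 + 121*1/4
= 493/8

493/8


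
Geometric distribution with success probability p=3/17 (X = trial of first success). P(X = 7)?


P(X=7) = (1-p)^6 * p = (14/17)^6 * 3/17
= 7529536/24137569 * 3/17 = 22588608/410338673

22588608/410338673


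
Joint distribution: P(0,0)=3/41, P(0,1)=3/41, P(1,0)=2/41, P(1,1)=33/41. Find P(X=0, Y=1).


Read from table: P(X=0, Y=1) = 3/41

3/41


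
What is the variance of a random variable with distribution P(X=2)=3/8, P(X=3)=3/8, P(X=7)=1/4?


E[X] = 29/8, E[X^2] = 137/8
Var(X) = E[X^2] - (E[X])^2 = 137/8 - (29/8)^2 = 255/64

255/64


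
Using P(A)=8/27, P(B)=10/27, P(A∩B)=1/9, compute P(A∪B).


P(A∪B) = P(A) + P(B) - P(A∩B)
= 8/27 + 10/27 - 1/9 = 5/9

5/9


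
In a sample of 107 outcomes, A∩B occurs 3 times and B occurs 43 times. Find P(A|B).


P(A|B) = P(A∩B)/P(B) = (3/107)/(43/107) = 3/43

3/43


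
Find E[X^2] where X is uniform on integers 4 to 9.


E[X^2] = (1/6) * sum(x^2 for x=4..9)
= 271/6

271/6


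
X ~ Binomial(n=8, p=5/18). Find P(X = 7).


P(X=7) = C(8,7) * p^7 * (1-p)^1
= 8 * 78125/612220032 * 13/18
= 1015625/1377495072

1015625/1377495072


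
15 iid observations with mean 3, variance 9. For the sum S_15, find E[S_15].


E[S_n] = n*E[X_1] = 15*3 = 45

45


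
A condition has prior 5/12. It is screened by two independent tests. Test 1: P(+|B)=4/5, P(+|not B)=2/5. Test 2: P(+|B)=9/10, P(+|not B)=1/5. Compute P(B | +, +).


After test 1: P(+) = 4/5*5/12 + 2/5*7/12 = 17/30
P(B|+) = (1/3)/(17/30) = 10/17
After test 2 (use post1 as new prior): P(+) = 9/10*10/17 + 1/5*7/17 = 52/85
P(B|+,+) = (9/17)/(52/85) = 45/52

45/52


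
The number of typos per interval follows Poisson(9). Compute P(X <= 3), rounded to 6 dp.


P(X<=3) = e^(-9)*9^0/0! + e^(-9)*9^1/1! + e^(-9)*9^2/2! + e^(-9)*9^3/3!
≈ 0.0001234098 + 0.0011106882 + 0.0049980971 + 0.0149942912
= 0.0212264863
≈ 0.021226

0.021226


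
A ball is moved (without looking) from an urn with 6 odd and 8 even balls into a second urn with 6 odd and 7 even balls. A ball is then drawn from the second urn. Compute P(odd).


P(transfer odd) = 6/14 = 3/7; P(transfer even) = 4/7
If odd transferred: Urn II has 7 odd of 14, so P(odd|odd moved) = 1/2
If even transferred: Urn II has 6 odd of 14, so P(odd|even moved) = 3/7
By total probability: P(odd) = 3/7*1/2 + 4/7*3/7 = 45/98

45/98


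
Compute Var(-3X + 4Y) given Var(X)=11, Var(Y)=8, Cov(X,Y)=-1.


Var(-3X + 4Y) = (-3)^2*Var(X) + 4^2*Var(Y) + 2*(-3)*4*Cov(X,Y)
= 9*11 + 16*8 - 24*(-1)
= 99 + 128 + 24 = 251

251


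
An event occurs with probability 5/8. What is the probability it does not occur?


P(A') = 1 - P(A) = 1 - 5/8 = 3/8

3/8


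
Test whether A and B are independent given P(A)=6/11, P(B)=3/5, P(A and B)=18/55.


P(A)*P(B) = 6/11*3/5 = 18/55
P(A∩B) = 18/55, which equals P(A)P(B), so independent

Yes, A and B are independent


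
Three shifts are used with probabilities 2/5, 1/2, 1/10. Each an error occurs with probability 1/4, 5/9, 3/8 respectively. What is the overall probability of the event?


P(A) = P(A|B1)P(B1) + P(A|B2)P(B2) + P(A|B3)P(B3)
= 1/4*2/5 + 5/9*1/2 + 3/8*1/10
= 1/10 + 5/18 + 3/80 = 299/720

299/720


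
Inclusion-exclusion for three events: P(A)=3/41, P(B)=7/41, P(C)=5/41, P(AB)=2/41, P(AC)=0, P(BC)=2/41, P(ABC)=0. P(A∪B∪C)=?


P(A∪B∪C) = P(A)+P(B)+P(C) - P(AB)-P(AC)-P(BC) + P(ABC)
= 3/41+7/41+5/41 - 2/41-0-2/41 + 0
= 11/41

11/41


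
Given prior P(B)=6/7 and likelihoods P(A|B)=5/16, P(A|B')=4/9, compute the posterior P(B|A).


P(A) = P(A|B)P(B) + P(A|B')P(B') = 5/16*6/7 + 4/9*1/7 = 167/504
P(B|A) = P(A|B)P(B)/P(A) = (15/56)/(167/504) = 135/167

135/167


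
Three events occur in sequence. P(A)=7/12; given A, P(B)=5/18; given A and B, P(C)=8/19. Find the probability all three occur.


P(A∩B∩C) = P(A) * P(B|A) * P(C|A∩B)
= 7/12 * 5/18 * 8/19
= 35/216 * 8/19 = 35/513

35/513


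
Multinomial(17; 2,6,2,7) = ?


17! = 355687428096000
Denominator: 2!=2 * 6!=720 * 2!=2 * 7!=5040
Coefficient = 355687428096000 / 14515200 = 24504480

24504480


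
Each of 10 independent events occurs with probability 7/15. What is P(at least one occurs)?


P(at least one) = 1 - P(none)
P(none) = (1 - 7/15)^10 = (8/15)^10 = 1073741824/576650390625
P(at least one) = 1 - 1073741824/576650390625 = 575576648801/576650390625

575576648801/576650390625


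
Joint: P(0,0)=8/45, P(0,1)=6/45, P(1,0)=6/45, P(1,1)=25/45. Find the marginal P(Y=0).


P(Y=0) = P(0,0)+P(1,0) = 8/45 + 6/45 = 14/45

14/45


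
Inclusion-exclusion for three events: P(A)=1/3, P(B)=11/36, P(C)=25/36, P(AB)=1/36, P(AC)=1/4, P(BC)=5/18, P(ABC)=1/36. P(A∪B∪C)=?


P(A∪B∪C) = P(A)+P(B)+P(C) - P(AB)-P(AC)-P(BC) + P(ABC)
= 1/3+11/36+25/36 - 1/36-1/4-5/18 + 1/36
= 29/36

29/36


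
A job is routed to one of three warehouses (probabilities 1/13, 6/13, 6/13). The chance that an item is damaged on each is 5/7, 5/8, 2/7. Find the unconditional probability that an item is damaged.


P(A) = P(A|B1)P(B1) + P(A|B2)P(B2) + P(A|B3)P(B3)
= 5/7*1/13 + 5/8*6/13 + 2/7*6/13
= 5/91 + 15/52 + 12/91 = 173/364

173/364


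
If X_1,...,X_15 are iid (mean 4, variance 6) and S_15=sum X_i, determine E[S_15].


E[S_n] = n*E[X_1] = 15*4 = 60

60


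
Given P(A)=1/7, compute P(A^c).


P(A') = 1 - P(A) = 1 - 1/7 = 6/7

6/7


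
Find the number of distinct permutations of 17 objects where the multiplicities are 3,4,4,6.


17! = 355687428096000
Denominator: 3!=6 * 4!=24 * 4!=24 * 6!=720
Coefficient = 355687428096000 / 2488320 = 142942800

142942800


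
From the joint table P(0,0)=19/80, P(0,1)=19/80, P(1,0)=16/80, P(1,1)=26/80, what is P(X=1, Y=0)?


Read from table: P(X=1, Y=0) = 16/80 = 1/5

1/5


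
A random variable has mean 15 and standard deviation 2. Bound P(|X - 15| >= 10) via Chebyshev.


k = 10/2 = 5
Chebyshev: P(|X-mu| >= k*sigma) <= 1/k^2 = 1/5^2 = 1/25

1/25


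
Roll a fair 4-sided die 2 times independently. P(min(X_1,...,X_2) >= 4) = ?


P(min >= 4) = P(all X_i >= 4) = (P(X_1 >= 4))^2
= (1/4)^2 = 1/16

1/16


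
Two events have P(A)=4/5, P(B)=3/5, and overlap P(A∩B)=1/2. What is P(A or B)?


P(A∪B) = P(A) + P(B) - P(A∩B)
= 4/5 + 3/5 - 1/2 = 9/10

9/10


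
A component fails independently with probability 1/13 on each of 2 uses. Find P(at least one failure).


P(at least one) = 1 - P(none)
P(none) = (1 - 1/13)^2 = (12/13)^2 = 144/169
P(at least one) = 1 - 144/169 = 25/169

25/169


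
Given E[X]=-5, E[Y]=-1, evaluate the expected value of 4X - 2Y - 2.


E[4X - 2Y - 2] = 4*E[X] - 2*E[Y] - 2
= (4)*(-5) + (-2)*(-1) + (-2)
= -20 + 2 - 2 = -20

-20


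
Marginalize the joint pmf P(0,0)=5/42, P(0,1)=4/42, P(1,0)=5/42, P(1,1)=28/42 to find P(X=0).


P(X=0) = P(0,0)+P(0,1) = 5/42 + 4/42 = 9/42 = 3/14

3/14


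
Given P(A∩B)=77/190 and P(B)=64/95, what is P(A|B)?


P(A|B) = P(A∩B)/P(B) = (77/190)/(128/190) = 77/128

77/128


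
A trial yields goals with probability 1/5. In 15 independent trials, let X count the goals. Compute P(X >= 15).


P(X>=15) = P(X=15)
= 1/30517578125
= 1/30517578125

1/30517578125


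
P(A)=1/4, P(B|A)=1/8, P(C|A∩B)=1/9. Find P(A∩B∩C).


P(A∩B∩C) = P(A) * P(B|A) * P(C|A∩B)
= 1/4 * 1/8 * 1/9
= 1/32 * 1/9 = 1/288

1/288


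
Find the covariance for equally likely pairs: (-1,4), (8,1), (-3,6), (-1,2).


E[X]=3/4, E[Y]=13/4, E[XY]=-4
Cov(X,Y) = E[XY] - E[X]E[Y] = -4 - 3/4*13/4 = -103/16

-103/16


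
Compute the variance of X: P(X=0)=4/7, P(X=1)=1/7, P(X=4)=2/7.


E[X] = 9/7, E[X^2] = 33/7
Var(X) = E[X^2] - (E[X])^2 = 33/7 - (9/7)^2 = 150/49

150/49


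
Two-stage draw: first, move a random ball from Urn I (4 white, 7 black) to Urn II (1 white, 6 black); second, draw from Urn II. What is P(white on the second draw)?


P(transfer white) = 4/11; P(transfer black) = 7/11
If white transferred: Urn II has 2 white of 8, so P(white|white moved) = 1/4
If black transferred: Urn II has 1 white of 8, so P(white|black moved) = 1/8
By total probability: P(white) = 4/11*1/4 + 7/11*1/8 = 15/88

15/88


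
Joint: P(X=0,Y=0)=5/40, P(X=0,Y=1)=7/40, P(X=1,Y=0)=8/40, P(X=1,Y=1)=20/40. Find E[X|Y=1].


P(Y=1) = 27/40
E[X|Y=1] = (0*7 + 1*20)/27 = 20/27

20/27


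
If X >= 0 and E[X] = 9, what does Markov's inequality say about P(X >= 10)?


Markov: P(X >= a) <= E[X]/a
P(X >= 10) <= 9/10

9/10


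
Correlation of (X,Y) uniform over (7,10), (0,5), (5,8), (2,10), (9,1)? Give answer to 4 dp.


Cov(X,Y) = -3.4800, Var(X) = 10.6400, Var(Y) = 11.7600
rho = Cov/(sqrt(VarX)*sqrt(VarY)) = -0.3111

-0.3111


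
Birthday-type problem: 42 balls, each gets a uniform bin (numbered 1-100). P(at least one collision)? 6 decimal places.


P(all different) = prod((100-i)/100 for i=0..41) = 0.000040
P(at least one match) = 1 - 0.000040 = 0.999960

0.999960


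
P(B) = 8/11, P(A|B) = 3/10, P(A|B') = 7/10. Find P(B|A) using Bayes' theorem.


P(A) = P(A|B)P(B) + P(A|B')P(B') = 3/10*8/11 + 7/10*3/11 = 9/22
P(B|A) = P(A|B)P(B)/P(A) = (12/55)/(9/22) = 8/15

8/15


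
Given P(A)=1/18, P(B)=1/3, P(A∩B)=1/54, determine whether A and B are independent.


P(A)*P(B) = 1/18*1/3 = 1/54
P(A∩B) = 1/54, which equals P(A)P(B), so independent

Yes, A and B are independent


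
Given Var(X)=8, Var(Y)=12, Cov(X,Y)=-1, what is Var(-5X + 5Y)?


Var(-5X + 5Y) = (-5)^2*Var(X) + 5^2*Var(Y) + 2*(-5)*5*Cov(X,Y)
= 25*8 + 25*12 - 50*(-1)
= 200 + 300 + 50 = 550

550


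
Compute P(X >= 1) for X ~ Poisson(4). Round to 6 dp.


P(X>=1) = 1 - P(X<=0) = 1 - (e^(-4)*4^0/0!)
≈ 1 - 0.0183156389 = 0.9816843611
≈ 0.981684

0.981684


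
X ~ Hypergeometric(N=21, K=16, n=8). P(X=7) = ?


P(X=7) = C(16,7)*C(5,1) / C(21,8)
= 11440*5 / 203490
= 57200/203490 = 5720/20349

5720/20349


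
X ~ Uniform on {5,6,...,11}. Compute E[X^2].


E[X^2] = (1/7) * sum(x^2 for x=5..11)
= 476/7 = 68

68


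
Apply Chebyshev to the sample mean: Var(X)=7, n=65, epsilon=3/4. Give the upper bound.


Var(Xbar) = Var(X)/n = 7/65
Chebyshev: P(|Xbar-mu| >= 3/4) <= Var(Xbar)/(3/4)^2 = (7/65)/(9/16) = 112/585

112/585


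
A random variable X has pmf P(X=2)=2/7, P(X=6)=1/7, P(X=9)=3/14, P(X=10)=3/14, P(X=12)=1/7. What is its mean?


E[X] = sum(x * P(x))
= 2*2/7 + 6*1/7 + 9*3/14 + 10*3/14 + 12*1/7
= 101/14

101/14


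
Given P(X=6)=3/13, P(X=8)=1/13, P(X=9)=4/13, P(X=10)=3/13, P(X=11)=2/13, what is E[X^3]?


E[X^3] = sum(g(x)*P(x))
= 216*3/13 + 512*1/13 + 729*4/13 + 1000*3/13 + 1331*2/13
= 9738/13

9738/13


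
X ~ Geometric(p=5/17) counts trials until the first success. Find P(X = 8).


P(X=8) = (1-p)^7 * p = (12/17)^7 * 5/17
= 35831808/410338673 * 5/17 = 179159040/6975757441

179159040/6975757441


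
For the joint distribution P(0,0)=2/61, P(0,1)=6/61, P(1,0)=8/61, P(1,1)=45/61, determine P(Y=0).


P(Y=0) = P(0,0)+P(1,0) = 2/61 + 8/61 = 10/61

10/61


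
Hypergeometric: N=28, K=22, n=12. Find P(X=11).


P(X=11) = C(22,11)*C(6,1) / C(28,12)
= 705432*6 / 30421755
= 4232592/30421755 = 16/115

16/115


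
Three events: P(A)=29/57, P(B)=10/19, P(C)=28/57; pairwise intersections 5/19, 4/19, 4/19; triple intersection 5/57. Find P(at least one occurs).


P(A∪B∪C) = P(A)+P(B)+P(C) - P(AB)-P(AC)-P(BC) + P(ABC)
= 29/57+10/19+28/57 - 5/19-4/19-4/19 + 5/57
= 53/57

53/57


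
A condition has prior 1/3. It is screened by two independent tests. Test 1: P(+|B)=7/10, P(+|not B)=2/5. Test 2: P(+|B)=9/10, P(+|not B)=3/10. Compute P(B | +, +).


After test 1: P(+) = 7/10*1/3 + 2/5*2/3 = 1/2
P(B|+) = (7/30)/(1/2) = 7/15
After test 2 (use post1 as new prior): P(+) = 9/10*7/15 + 3/10*8/15 = 29/50
P(B|+,+) = (21/50)/(29/50) = 21/29

21/29


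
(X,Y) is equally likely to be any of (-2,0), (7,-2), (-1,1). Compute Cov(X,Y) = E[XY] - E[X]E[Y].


E[X]=4/3, E[Y]=-1/3, E[XY]=-5
Cov(X,Y) = E[XY] - E[X]E[Y] = -5 - 4/3*-1/3 = -41/9

-41/9


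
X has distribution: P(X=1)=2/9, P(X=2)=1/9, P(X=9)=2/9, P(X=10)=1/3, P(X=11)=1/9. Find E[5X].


E[5X] = sum(g(x)*P(x))
= 5*2/9 + 10*1/9 + 45*2/9 + 50*1/3 + 55*1/9
= 35

35


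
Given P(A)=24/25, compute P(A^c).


P(A') = 1 - P(A) = 1 - 24/25 = 1/25

1/25


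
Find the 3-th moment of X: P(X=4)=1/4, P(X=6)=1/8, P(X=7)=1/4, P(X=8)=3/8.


E[X^3] = sum(x^3 * P(x))
= 64*1/4 + 216*1/8 + 343*1/4 + 512*3/8
= 1283/4

1283/4


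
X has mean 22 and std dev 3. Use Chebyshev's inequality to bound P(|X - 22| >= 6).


k = 6/3 = 2
Chebyshev: P(|X-mu| >= k*sigma) <= 1/k^2 = 1/2^2 = 1/4

1/4


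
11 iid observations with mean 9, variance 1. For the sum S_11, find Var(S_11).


By independence, Var(S_n) = n*Var(X_1) = 11*1 = 11

11


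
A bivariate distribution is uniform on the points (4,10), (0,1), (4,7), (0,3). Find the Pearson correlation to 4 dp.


Cov(X,Y) = 6.5000, Var(X) = 4.0000, Var(Y) = 12.1875
rho = Cov/(sqrt(VarX)*sqrt(VarY)) = 0.9309

0.9309


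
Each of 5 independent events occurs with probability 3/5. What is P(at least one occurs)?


P(at least one) = 1 - P(none)
P(none) = (1 - 3/5)^5 = (2/5)^5 = 32/3125
P(at least one) = 1 - 32/3125 = 3093/3125

3093/3125


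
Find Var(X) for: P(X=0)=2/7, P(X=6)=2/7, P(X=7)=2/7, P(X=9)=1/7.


E[X] = 5, E[X^2] = 251/7
Var(X) = E[X^2] - (E[X])^2 = 251/7 - (5)^2 = 76/7

76/7


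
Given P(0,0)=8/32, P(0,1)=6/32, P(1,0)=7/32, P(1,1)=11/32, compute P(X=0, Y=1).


Read from table: P(X=0, Y=1) = 6/32 = 3/16

3/16


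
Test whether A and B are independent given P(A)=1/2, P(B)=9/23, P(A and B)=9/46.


P(A)*P(B) = 1/2*9/23 = 9/46
P(A∩B) = 9/46, which equals P(A)P(B), so independent

Yes, A and B are independent


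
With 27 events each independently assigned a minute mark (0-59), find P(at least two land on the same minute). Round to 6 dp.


P(all different) = prod((60-i)/60 for i=0..26) = 0.000936
P(at least one match) = 1 - 0.000936 = 0.999064

0.999064


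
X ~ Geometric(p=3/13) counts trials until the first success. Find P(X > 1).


P(X > 1) = P(first 1 trials all fail) = (1-p)^1 = (10/13)^1 = 10/13

10/13


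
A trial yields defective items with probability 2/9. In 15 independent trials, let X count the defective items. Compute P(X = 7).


P(X=7) = C(15,7) * p^7 * (1-p)^8
= 6435 * 128/4782969 * 5764801/43046721
= 527594587520/22876792454961

527594587520/22876792454961


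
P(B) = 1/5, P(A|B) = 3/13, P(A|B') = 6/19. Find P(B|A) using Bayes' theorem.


P(A) = P(A|B)P(B) + P(A|B')P(B') = 3/13*1/5 + 6/19*4/5 = 369/1235
P(B|A) = P(A|B)P(B)/P(A) = (3/65)/(369/1235) = 19/123

19/123


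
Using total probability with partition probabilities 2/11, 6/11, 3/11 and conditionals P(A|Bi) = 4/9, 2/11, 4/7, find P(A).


P(A) = P(A|B1)P(B1) + P(A|B2)P(B2) + P(A|B3)P(B3)
= 4/9*2/11 + 2/11*6/11 + 4/7*3/11
= 8/99 + 12/121 + 12/77 = 2560/7623

2560/7623


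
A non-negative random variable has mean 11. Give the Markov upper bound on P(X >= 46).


Markov: P(X >= a) <= E[X]/a
P(X >= 46) <= 11/46

11/46


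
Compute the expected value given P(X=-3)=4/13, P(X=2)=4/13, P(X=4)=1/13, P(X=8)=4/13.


E[X] = sum(x * P(x))
= -3*4/13 + 2*4/13 + 4*1/13 + 8*4/13
= 32/13

32/13


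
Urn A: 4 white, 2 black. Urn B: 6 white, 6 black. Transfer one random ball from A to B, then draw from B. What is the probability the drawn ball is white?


P(transfer white) = 4/6 = 2/3; P(transfer black) = 1/3
If white transferred: Urn II has 7 white of 13, so P(white|white moved) = 7/13
If black transferred: Urn II has 6 white of 13, so P(white|black moved) = 6/13
By total probability: P(white) = 2/3*7/13 + 1/3*6/13 = 20/39

20/39


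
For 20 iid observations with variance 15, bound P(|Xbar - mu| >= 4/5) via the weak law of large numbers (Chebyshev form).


Var(Xbar) = Var(X)/n = 15/20
Chebyshev: P(|Xbar-mu| >= 4/5) <= Var(Xbar)/(4/5)^2 = (3/4)/(16/25) = 75/64
Bound exceeds 1, so trivial bound: 1

1


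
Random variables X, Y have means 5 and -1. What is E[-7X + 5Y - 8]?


E[-7X + 5Y - 8] = -7*E[X] + 5*E[Y] - 8
= (-7)*(5) + (5)*(-1) + (-8)
= -35 - 5 - 8 = -48

-48


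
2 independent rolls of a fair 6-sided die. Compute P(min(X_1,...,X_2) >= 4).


P(min >= 4) = P(all X_i >= 4) = (P(X_1 >= 4))^2
= (3/6)^2 = (1/2)^2 = 1/4

1/4


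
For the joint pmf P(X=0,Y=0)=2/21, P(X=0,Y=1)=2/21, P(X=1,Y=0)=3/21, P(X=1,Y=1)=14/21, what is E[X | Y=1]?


P(Y=1) = 16/21
E[X|Y=1] = (0*2 + 1*14)/16 = 14/16 = 7/8

7/8


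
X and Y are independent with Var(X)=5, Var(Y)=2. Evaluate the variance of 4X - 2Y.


Independence => Cov(X,Y)=0
Var(4X - 2Y) = 4^2*Var(X) + (-2)^2*Var(Y)
= 16*5 + 4*2 = 88

88


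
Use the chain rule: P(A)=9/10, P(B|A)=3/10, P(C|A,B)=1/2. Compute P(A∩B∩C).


P(A∩B∩C) = P(A) * P(B|A) * P(C|A∩B)
= 9/10 * 3/10 * 1/2
= 27/100 * 1/2 = 27/200

27/200


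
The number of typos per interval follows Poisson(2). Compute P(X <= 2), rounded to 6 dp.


P(X<=2) = e^(-2)*2^0/0! + e^(-2)*2^1/1! + e^(-2)*2^2/2!
≈ 0.1353352832 + 0.2706705665 + 0.2706705665
= 0.6766764162
≈ 0.676676

0.676676
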